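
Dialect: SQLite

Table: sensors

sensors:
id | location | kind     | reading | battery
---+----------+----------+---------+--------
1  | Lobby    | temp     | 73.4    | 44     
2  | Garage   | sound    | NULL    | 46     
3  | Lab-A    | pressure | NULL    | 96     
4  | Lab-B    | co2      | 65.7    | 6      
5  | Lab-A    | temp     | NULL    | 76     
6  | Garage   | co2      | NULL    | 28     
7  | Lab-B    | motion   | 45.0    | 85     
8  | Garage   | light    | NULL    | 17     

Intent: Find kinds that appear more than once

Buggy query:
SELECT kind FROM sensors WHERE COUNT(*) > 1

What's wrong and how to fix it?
Bug: WHERE can't reference COUNT(*); aggregates are computed after WHERE

Fix: Group first, then use HAVING for the count condition

Corrected query:
SELECT kind FROM sensors GROUP BY kind HAVING COUNT(*) > 1

Result:
kind
----
co2 
temp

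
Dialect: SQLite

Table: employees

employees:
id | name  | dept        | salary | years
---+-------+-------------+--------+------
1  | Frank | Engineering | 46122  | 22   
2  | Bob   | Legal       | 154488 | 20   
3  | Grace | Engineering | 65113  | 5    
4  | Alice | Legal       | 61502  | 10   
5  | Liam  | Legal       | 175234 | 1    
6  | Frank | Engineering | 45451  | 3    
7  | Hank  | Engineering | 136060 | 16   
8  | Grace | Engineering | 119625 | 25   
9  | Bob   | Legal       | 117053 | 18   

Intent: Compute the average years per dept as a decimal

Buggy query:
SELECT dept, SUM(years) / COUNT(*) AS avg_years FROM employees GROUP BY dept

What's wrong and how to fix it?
Bug: Both operands are integers, so '/' performs integer division and truncates

Fix: Cast one side to REAL so the division keeps the fractional part

Corrected query:
SELECT dept, SUM(years) * 1.0 / COUNT(*) AS avg_years FROM employees GROUP BY dept

Result:
dept        | avg_years
------------+----------
Engineering | 14.2     
Legal       | 12.25    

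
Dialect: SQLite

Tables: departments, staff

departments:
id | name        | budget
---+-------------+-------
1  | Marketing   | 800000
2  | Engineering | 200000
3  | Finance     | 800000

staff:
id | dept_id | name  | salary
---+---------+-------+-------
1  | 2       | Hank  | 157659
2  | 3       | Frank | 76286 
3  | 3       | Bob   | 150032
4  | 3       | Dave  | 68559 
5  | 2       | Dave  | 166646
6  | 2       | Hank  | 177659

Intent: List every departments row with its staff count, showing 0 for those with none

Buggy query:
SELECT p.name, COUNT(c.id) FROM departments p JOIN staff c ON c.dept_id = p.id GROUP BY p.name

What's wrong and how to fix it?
Bug: INNER JOIN drops departments rows that have no matching staff rows

Fix: Switch to LEFT JOIN to retain unmatched parent rows

Corrected query:
SELECT p.name, COUNT(c.id) FROM departments p LEFT JOIN staff c ON c.dept_id = p.id GROUP BY p.name

Result:
name        | COUNT(c.id)
------------+------------
Engineering | 3          
Finance     | 3          
Marketing   | 0          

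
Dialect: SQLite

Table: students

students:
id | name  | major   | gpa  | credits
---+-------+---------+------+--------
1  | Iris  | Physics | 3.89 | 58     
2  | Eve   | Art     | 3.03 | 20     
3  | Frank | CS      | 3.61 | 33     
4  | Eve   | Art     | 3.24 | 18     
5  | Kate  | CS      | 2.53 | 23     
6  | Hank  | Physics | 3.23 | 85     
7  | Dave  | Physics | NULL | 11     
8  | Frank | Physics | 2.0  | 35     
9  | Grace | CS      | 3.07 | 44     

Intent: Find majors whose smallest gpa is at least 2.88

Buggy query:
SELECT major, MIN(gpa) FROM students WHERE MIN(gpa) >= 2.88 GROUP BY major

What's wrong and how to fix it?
Bug: Aggregates like MIN are computed per group after WHERE runs

Fix: Use HAVING for the per-group MIN condition

Corrected query:
SELECT major, MIN(gpa) FROM students GROUP BY major HAVING MIN(gpa) >= 2.88

Result:
major | MIN(gpa)
------+---------
Art   | 3.03    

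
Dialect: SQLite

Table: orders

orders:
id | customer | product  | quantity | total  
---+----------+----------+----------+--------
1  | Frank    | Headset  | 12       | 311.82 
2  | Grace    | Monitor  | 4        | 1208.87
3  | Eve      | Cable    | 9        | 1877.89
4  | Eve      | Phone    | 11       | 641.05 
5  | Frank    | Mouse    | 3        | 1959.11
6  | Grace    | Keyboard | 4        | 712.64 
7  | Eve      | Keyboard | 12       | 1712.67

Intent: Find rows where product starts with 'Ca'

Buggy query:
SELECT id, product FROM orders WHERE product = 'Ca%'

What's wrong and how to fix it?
Bug: Wildcards only work with LIKE; '=' treats '%' as a literal character

Fix: Use LIKE for wildcard pattern matching

Corrected query:
SELECT id, product FROM orders WHERE product LIKE 'Ca%'

Result:
id | product
---+--------
3  | Cable  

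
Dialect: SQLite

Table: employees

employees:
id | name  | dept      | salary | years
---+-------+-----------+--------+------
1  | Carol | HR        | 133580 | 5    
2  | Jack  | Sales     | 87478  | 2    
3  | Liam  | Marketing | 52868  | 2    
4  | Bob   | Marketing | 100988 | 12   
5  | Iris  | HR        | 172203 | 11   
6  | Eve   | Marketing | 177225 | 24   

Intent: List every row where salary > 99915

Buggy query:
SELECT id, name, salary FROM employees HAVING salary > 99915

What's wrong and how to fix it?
Bug: This is a non-aggregate query (no GROUP BY, no aggregates), so in SQLite the HAVING clause is invalid here; a row-level condition belongs in WHERE

Fix: Replace HAVING with WHERE since the condition applies to individual rows

Corrected query:
SELECT id, name, salary FROM employees WHERE salary > 99915

Result:
id | name  | salary
---+-------+-------
1  | Carol | 133580
4  | Bob   | 100988
5  | Iris  | 172203
6  | Eve   | 177225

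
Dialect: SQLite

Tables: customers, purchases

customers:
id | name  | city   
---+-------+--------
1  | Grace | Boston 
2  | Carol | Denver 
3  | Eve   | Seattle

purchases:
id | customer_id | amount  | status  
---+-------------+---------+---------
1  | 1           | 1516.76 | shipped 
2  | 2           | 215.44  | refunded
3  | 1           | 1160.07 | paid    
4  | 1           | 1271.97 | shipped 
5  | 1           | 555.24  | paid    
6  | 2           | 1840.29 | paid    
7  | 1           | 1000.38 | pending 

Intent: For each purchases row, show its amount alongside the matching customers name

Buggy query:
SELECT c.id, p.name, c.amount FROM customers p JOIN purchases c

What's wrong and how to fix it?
Bug: Missing join condition: each purchases row is matched to all customers rows instead of just its own

Fix: Add ON c.customer_id = p.id to the JOIN

Corrected query:
SELECT c.id, p.name, c.amount FROM customers p JOIN purchases c ON c.customer_id = p.id

Result:
id | name  | amount 
---+-------+--------
1  | Grace | 1516.76
2  | Carol | 215.44 
3  | Grace | 1160.07
4  | Grace | 1271.97
5  | Grace | 555.24 
6  | Carol | 1840.29
7  | Grace | 1000.38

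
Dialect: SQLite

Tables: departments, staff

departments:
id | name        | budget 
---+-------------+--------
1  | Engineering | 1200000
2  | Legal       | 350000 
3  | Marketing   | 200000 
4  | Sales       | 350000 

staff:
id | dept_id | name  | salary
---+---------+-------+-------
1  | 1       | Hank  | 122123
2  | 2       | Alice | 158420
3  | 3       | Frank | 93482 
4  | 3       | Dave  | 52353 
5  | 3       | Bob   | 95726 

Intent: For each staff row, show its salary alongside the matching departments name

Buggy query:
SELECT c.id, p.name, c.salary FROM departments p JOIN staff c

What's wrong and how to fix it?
Bug: Missing join condition: each staff row is matched to all departments rows instead of just its own

Fix: Specify the join condition linking the foreign key to the parent id

Corrected query:
SELECT c.id, p.name, c.salary FROM departments p JOIN staff c ON c.dept_id = p.id

Result:
id | name        | salary
---+-------------+-------
1  | Engineering | 122123
2  | Legal       | 158420
3  | Marketing   | 93482 
4  | Marketing   | 52353 
5  | Marketing   | 95726 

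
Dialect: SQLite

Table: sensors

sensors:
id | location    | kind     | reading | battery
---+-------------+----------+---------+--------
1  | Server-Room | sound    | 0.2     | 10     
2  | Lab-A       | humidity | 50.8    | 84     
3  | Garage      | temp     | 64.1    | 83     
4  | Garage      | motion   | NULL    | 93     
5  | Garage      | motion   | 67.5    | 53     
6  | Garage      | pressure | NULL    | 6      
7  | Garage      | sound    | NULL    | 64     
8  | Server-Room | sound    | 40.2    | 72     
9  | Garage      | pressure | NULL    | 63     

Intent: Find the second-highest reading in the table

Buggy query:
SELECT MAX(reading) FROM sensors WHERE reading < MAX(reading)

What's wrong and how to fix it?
Bug: MAX(reading) on the right of the comparison is an aggregate-in-WHERE error

Fix: Compute the overall MAX in a subquery, then take MAX of rows below it

Corrected query:
SELECT MAX(reading) FROM sensors WHERE reading < (SELECT MAX(reading) FROM sensors)

Result:
MAX(reading)
------------
64.1        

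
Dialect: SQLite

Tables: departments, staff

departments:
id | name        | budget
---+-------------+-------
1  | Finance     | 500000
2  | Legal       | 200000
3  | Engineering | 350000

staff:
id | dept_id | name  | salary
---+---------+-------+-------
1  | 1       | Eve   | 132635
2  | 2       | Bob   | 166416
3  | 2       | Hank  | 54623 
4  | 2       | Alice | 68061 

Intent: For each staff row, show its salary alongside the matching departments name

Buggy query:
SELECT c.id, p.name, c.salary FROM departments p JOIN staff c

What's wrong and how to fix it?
Bug: JOIN with no ON clause produces a cartesian product; every staff row pairs with every departments row

Fix: Specify the join condition linking the foreign key to the parent id

Corrected query:
SELECT c.id, p.name, c.salary FROM departments p JOIN staff c ON c.dept_id = p.id

Result:
id | name    | salary
---+---------+-------
1  | Finance | 132635
2  | Legal   | 166416
3  | Legal   | 54623 
4  | Legal   | 68061 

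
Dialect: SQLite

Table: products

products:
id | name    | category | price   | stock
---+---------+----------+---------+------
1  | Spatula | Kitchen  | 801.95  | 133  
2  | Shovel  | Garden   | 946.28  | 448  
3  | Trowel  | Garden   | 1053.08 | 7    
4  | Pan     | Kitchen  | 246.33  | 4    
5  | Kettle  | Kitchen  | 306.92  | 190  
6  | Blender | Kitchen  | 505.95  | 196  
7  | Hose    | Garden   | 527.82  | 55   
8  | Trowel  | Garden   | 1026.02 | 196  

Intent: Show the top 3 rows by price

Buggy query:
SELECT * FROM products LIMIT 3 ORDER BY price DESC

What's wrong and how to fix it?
Bug: LIMIT must come after ORDER BY

Fix: Swap the clauses: ORDER BY first, then LIMIT

Corrected query:
SELECT * FROM products ORDER BY price DESC LIMIT 3

Result:
id | name   | category | price   | stock
---+--------+----------+---------+------
3  | Trowel | Garden   | 1053.08 | 7    
8  | Trowel | Garden   | 1026.02 | 196  
2  | Shovel | Garden   | 946.28  | 448  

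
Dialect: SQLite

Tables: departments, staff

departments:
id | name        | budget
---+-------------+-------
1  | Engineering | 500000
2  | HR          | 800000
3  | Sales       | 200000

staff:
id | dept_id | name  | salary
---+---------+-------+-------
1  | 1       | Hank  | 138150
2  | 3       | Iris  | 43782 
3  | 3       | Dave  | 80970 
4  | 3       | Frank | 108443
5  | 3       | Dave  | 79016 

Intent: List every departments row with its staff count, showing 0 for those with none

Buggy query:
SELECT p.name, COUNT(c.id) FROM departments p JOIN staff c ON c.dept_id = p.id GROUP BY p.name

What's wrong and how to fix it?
Bug: INNER JOIN drops departments rows that have no matching staff rows

Fix: Use LEFT JOIN so parents without children still appear (COUNT(c.id) gives 0)

Corrected query:
SELECT p.name, COUNT(c.id) FROM departments p LEFT JOIN staff c ON c.dept_id = p.id GROUP BY p.name

Result:
name        | COUNT(c.id)
------------+------------
Engineering | 1          
HR          | 0          
Sales       | 4          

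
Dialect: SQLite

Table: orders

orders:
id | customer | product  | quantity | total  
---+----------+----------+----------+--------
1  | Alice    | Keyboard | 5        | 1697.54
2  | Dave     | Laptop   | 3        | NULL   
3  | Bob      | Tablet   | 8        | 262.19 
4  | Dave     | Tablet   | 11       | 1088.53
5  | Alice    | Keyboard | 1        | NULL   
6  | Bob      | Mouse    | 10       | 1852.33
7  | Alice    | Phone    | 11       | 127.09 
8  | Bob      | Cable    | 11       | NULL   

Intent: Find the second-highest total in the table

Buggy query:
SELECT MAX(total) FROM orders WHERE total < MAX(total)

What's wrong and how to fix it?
Bug: MAX(total) on the right of the comparison is an aggregate-in-WHERE error

Fix: Compute the overall MAX in a subquery, then take MAX of rows below it

Corrected query:
SELECT MAX(total) FROM orders WHERE total < (SELECT MAX(total) FROM orders)

Result:
MAX(total)
----------
1697.54   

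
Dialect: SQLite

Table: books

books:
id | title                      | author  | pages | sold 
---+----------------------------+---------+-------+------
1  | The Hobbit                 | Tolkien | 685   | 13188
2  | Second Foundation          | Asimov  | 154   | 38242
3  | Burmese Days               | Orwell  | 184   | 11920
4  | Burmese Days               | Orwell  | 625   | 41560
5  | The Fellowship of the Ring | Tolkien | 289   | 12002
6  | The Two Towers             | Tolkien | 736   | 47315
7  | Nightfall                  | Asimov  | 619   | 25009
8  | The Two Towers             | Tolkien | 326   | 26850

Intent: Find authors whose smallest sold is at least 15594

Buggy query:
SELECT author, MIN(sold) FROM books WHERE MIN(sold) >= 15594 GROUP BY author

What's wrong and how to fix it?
Bug: Aggregates like MIN are computed per group after WHERE runs

Fix: Replace WHERE with HAVING after the GROUP BY

Corrected query:
SELECT author, MIN(sold) FROM books GROUP BY author HAVING MIN(sold) >= 15594

Result:
author | MIN(sold)
-------+----------
Asimov | 25009    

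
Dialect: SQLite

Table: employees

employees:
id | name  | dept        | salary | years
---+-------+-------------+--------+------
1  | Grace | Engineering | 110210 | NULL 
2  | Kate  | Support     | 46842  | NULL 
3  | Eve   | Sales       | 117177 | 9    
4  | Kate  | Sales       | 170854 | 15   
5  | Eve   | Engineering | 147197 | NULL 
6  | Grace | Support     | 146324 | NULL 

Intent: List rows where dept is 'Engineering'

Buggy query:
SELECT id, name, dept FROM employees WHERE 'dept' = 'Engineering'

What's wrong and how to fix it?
Bug: 'dept' in single quotes is a string literal, not the column; the comparison is literal-vs-literal and never true

Fix: Reference the column as dept without single quotes

Corrected query:
SELECT id, name, dept FROM employees WHERE dept = 'Engineering'

Result:
id | name  | dept       
---+-------+------------
1  | Grace | Engineering
5  | Eve   | Engineering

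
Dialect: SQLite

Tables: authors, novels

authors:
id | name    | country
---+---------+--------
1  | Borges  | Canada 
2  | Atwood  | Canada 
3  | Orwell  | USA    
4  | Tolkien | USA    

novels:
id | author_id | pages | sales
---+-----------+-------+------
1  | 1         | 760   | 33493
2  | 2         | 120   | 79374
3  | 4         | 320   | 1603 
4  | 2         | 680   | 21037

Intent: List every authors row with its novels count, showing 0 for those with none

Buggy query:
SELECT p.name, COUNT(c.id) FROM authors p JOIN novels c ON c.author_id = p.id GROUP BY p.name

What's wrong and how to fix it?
Bug: INNER JOIN drops authors rows that have no matching novels rows

Fix: Use LEFT JOIN so parents without children still appear (COUNT(c.id) gives 0)

Corrected query:
SELECT p.name, COUNT(c.id) FROM authors p LEFT JOIN novels c ON c.author_id = p.id GROUP BY p.name

Result:
name    | COUNT(c.id)
--------+------------
Atwood  | 2          
Borges  | 1          
Orwell  | 0          
Tolkien | 1          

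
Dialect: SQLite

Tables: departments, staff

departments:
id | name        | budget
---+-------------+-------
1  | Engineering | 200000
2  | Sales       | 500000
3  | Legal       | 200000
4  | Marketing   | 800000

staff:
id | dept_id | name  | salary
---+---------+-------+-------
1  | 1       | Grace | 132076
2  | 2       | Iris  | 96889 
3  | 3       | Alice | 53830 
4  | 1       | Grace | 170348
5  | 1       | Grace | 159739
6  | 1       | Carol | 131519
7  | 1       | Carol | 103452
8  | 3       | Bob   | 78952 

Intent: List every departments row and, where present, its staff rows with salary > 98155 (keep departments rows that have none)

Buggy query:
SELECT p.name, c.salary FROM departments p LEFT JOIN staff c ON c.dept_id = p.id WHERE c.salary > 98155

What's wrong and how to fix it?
Bug: A WHERE condition on the right-hand table after LEFT JOIN drops unmatched parents

Fix: Put 'c.salary > 98155' in the JOIN's ON clause instead of WHERE

Corrected query:
SELECT p.name, c.salary FROM departments p LEFT JOIN staff c ON c.dept_id = p.id AND c.salary > 98155

Result:
name        | salary
------------+-------
Engineering | 103452
Engineering | 131519
Engineering | 132076
Engineering | 159739
Engineering | 170348
Sales       | NULL  
Legal       | NULL  
Marketing   | NULL  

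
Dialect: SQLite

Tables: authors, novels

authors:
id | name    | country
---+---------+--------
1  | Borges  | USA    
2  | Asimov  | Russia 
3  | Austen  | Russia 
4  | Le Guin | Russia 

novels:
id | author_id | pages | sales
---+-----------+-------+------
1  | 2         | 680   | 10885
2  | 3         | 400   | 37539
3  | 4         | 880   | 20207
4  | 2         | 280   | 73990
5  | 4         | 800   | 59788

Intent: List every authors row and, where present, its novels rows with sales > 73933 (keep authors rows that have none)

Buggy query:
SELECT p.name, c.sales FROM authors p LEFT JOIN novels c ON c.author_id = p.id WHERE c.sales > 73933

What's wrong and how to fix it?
Bug: A WHERE condition on the right-hand table after LEFT JOIN drops unmatched parents

Fix: Move the right-table condition into the ON clause so unmatched parents are kept

Corrected query:
SELECT p.name, c.sales FROM authors p LEFT JOIN novels c ON c.author_id = p.id AND c.sales > 73933

Result:
name    | sales
--------+------
Borges  | NULL 
Asimov  | 73990
Austen  | NULL 
Le Guin | NULL 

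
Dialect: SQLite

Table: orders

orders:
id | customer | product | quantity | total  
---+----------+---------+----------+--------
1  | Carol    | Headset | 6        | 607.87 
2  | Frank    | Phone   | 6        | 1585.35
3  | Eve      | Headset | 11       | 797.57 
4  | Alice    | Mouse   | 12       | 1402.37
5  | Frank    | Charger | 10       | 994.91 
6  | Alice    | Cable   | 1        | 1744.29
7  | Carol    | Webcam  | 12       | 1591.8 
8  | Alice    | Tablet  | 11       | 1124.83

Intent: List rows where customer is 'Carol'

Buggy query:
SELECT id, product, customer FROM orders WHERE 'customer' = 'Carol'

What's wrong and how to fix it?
Bug: 'customer' in single quotes is a string literal, not the column; the comparison is literal-vs-literal and never true

Fix: Remove the quotes around the column name (or use double quotes for an identifier)

Corrected query:
SELECT id, product, customer FROM orders WHERE customer = 'Carol'

Result:
id | product | customer
---+---------+---------
1  | Headset | Carol   
7  | Webcam  | Carol   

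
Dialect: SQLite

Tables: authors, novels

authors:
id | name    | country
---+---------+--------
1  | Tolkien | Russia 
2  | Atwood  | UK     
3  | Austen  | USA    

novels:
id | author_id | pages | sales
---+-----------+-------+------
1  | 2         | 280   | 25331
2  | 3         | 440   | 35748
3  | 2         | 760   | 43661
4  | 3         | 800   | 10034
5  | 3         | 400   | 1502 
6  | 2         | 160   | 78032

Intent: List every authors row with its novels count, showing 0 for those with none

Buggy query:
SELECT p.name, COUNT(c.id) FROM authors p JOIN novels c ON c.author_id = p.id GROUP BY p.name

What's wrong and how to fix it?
Bug: An inner join excludes parents with zero children

Fix: Switch to LEFT JOIN to retain unmatched parent rows

Corrected query:
SELECT p.name, COUNT(c.id) FROM authors p LEFT JOIN novels c ON c.author_id = p.id GROUP BY p.name

Result:
name    | COUNT(c.id)
--------+------------
Atwood  | 3          
Austen  | 3          
Tolkien | 0          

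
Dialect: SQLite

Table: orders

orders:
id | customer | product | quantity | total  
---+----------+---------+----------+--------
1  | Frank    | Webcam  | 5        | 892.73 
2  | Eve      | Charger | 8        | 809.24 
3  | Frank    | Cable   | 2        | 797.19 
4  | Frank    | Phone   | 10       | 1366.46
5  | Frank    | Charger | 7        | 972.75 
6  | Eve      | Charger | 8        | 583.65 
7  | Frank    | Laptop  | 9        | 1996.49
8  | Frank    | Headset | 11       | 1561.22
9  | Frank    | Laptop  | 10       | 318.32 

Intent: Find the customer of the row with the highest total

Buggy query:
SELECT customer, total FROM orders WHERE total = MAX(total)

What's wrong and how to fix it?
Bug: MAX(total) is an aggregate and cannot be used directly in WHERE

Fix: Use a subquery: WHERE total = (SELECT MAX(total) FROM orders)

Corrected query:
SELECT customer, total FROM orders WHERE total = (SELECT MAX(total) FROM orders)

Result:
customer | total  
---------+--------
Frank    | 1996.49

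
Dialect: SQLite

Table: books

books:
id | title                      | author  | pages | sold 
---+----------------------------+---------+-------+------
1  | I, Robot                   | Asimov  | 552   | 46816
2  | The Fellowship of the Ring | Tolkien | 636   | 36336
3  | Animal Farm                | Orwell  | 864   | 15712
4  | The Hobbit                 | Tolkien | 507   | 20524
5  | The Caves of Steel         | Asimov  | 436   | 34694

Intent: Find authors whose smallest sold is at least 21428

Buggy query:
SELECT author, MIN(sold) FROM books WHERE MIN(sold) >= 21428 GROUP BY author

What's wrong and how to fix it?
Bug: MIN() in WHERE is a misuse of aggregate

Fix: Use HAVING for the per-group MIN condition

Corrected query:
SELECT author, MIN(sold) FROM books GROUP BY author HAVING MIN(sold) >= 21428

Result:
author | MIN(sold)
-------+----------
Asimov | 34694    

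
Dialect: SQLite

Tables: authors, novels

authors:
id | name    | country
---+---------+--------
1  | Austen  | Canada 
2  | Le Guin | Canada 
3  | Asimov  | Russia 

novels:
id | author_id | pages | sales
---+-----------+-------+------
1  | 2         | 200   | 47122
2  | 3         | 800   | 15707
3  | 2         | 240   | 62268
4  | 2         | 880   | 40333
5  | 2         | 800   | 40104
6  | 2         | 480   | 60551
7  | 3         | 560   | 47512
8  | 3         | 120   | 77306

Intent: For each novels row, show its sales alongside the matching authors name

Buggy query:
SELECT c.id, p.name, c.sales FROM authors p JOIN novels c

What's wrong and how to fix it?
Bug: Missing join condition: each novels row is matched to all authors rows instead of just its own

Fix: Add ON c.author_id = p.id to the JOIN

Corrected query:
SELECT c.id, p.name, c.sales FROM authors p JOIN novels c ON c.author_id = p.id

Result:
id | name    | sales
---+---------+------
1  | Le Guin | 47122
2  | Asimov  | 15707
3  | Le Guin | 62268
4  | Le Guin | 40333
5  | Le Guin | 40104
6  | Le Guin | 60551
7  | Asimov  | 47512
8  | Asimov  | 77306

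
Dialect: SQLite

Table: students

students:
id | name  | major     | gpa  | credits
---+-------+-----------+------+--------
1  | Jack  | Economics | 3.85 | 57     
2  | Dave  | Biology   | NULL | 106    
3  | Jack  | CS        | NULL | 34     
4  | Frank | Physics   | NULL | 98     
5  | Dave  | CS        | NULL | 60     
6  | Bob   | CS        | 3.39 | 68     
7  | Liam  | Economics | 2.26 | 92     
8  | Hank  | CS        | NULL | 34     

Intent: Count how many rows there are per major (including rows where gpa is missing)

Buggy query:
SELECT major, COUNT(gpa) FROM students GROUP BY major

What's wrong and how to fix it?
Bug: COUNT(column) counts non-NULL values only; rows with NULL gpa aren't counted

Fix: Use COUNT(*) to count all rows regardless of NULL

Corrected query:
SELECT major, COUNT(*) FROM students GROUP BY major

Result:
major     | COUNT(*)
----------+---------
Biology   | 1       
CS        | 4       
Economics | 2       
Physics   | 1       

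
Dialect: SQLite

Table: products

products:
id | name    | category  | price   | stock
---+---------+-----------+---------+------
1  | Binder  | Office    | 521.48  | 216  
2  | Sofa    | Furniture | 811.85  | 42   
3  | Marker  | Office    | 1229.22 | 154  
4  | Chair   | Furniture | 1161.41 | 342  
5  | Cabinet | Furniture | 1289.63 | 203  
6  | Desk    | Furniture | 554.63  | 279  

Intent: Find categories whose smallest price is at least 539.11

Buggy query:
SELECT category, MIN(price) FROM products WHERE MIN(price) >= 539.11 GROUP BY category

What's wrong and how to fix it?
Bug: MIN() in WHERE is a misuse of aggregate

Fix: Use HAVING for the per-group MIN condition

Corrected query:
SELECT category, MIN(price) FROM products GROUP BY category HAVING MIN(price) >= 539.11

Result:
category  | MIN(price)
----------+-----------
Furniture | 554.63    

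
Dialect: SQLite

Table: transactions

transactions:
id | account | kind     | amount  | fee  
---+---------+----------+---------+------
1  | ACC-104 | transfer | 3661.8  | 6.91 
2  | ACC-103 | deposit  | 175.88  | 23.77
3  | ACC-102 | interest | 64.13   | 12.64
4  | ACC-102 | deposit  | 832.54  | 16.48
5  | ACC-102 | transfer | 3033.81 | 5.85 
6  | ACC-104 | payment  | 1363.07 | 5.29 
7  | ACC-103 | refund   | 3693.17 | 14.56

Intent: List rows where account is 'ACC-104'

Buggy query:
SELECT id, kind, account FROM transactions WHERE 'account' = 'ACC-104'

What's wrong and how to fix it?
Bug: 'account' in single quotes is a string literal, not the column; the comparison is literal-vs-literal and never true

Fix: Reference the column as account without single quotes

Corrected query:
SELECT id, kind, account FROM transactions WHERE account = 'ACC-104'

Result:
id | kind     | account
---+----------+--------
1  | transfer | ACC-104
6  | payment  | ACC-104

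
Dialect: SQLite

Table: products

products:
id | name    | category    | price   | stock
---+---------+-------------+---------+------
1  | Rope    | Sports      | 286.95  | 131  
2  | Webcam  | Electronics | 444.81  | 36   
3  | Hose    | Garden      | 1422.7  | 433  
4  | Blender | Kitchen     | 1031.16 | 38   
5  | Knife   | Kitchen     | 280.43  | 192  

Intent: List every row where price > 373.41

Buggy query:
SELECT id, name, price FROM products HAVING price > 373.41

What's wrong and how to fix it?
Bug: HAVING filters the output of aggregation, but this query has no GROUP BY and no aggregate functions, so SQLite rejects it (HAVING clause on a non-aggregate query); the condition here is per row

Fix: Replace HAVING with WHERE since the condition applies to individual rows

Corrected query:
SELECT id, name, price FROM products WHERE price > 373.41

Result:
id | name    | price  
---+---------+--------
2  | Webcam  | 444.81 
3  | Hose    | 1422.7 
4  | Blender | 1031.16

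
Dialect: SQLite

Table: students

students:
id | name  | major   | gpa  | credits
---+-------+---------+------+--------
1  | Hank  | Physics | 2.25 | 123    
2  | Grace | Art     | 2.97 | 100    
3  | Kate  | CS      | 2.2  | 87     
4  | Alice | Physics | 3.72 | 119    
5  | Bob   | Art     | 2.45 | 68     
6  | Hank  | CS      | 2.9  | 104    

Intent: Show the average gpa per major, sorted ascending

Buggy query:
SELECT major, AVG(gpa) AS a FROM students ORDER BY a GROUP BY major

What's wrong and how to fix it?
Bug: GROUP BY must precede ORDER BY

Fix: Reorder: SELECT … FROM … GROUP BY … ORDER BY …

Corrected query:
SELECT major, AVG(gpa) AS a FROM students GROUP BY major ORDER BY a

Result:
major   | a    
--------+------
CS      | 2.55 
Art     | 2.71 
Physics | 2.985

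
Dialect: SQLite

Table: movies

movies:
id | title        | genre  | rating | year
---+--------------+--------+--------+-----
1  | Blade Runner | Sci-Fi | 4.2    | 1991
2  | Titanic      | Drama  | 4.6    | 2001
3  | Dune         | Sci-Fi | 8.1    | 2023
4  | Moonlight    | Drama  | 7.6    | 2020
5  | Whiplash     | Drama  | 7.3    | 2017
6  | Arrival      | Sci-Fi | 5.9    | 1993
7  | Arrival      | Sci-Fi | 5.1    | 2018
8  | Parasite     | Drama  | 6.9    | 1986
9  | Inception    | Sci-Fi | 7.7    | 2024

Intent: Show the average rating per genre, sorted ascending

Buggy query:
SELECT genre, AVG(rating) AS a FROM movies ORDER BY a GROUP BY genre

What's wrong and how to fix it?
Bug: GROUP BY must precede ORDER BY

Fix: Reorder: SELECT … FROM … GROUP BY … ORDER BY …

Corrected query:
SELECT genre, AVG(rating) AS a FROM movies GROUP BY genre ORDER BY a

Result:
genre  | a  
-------+----
Sci-Fi | 6.2
Drama  | 6.6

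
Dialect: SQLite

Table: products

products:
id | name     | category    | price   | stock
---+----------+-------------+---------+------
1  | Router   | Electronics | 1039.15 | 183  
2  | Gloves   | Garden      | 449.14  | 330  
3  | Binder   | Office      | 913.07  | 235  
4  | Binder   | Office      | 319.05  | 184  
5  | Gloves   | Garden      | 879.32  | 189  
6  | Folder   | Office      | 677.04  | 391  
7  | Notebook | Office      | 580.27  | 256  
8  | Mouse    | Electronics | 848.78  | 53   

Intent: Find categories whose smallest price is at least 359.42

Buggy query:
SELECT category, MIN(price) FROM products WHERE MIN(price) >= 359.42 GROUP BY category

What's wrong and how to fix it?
Bug: Aggregates like MIN are computed per group after WHERE runs

Fix: Use HAVING for the per-group MIN condition

Corrected query:
SELECT category, MIN(price) FROM products GROUP BY category HAVING MIN(price) >= 359.42

Result:
category    | MIN(price)
------------+-----------
Electronics | 848.78    
Garden      | 449.14    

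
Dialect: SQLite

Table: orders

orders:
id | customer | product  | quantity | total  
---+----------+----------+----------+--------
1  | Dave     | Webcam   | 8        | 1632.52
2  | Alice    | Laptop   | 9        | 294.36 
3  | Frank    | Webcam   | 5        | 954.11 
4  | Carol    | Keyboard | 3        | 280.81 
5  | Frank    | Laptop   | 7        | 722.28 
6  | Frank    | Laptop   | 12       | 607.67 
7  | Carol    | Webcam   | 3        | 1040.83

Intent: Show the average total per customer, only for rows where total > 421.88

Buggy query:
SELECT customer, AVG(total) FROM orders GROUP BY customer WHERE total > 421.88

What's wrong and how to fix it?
Bug: Row-level WHERE must come before GROUP BY in the clause order

Fix: Move the WHERE clause before GROUP BY

Corrected query:
SELECT customer, AVG(total) FROM orders WHERE total > 421.88 GROUP BY customer

Result:
customer | AVG(total)
---------+-----------
Carol    | 1040.83   
Dave     | 1632.52   
Frank    | 761.353333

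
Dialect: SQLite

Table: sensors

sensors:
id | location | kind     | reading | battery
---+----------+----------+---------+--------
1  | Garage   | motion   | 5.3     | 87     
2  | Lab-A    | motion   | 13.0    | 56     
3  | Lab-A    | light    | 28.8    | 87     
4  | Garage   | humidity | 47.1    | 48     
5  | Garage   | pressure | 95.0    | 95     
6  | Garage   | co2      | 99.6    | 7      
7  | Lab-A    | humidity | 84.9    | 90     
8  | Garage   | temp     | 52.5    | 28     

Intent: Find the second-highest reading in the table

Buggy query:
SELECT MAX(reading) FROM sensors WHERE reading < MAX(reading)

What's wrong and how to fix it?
Bug: The inner MAX is an aggregate inside WHERE, which is not allowed

Fix: Put the inner MAX in a scalar subquery

Corrected query:
SELECT MAX(reading) FROM sensors WHERE reading < (SELECT MAX(reading) FROM sensors)

Result:
MAX(reading)
------------
95          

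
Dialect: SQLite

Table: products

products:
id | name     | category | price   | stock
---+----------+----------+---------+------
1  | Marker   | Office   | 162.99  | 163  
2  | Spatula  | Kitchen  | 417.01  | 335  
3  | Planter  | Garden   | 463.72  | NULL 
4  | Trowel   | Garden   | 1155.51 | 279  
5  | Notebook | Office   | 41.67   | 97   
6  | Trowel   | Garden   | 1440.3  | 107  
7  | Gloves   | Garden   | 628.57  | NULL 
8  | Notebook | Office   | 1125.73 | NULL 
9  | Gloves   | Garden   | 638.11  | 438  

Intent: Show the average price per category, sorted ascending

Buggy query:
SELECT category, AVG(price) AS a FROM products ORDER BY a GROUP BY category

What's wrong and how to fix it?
Bug: ORDER BY appears before GROUP BY; SQL clause order requires GROUP BY first

Fix: Move ORDER BY to the end, after GROUP BY

Corrected query:
SELECT category, AVG(price) AS a FROM products GROUP BY category ORDER BY a

Result:
category | a         
---------+-----------
Kitchen  | 417.01    
Office   | 443.463333
Garden   | 865.242   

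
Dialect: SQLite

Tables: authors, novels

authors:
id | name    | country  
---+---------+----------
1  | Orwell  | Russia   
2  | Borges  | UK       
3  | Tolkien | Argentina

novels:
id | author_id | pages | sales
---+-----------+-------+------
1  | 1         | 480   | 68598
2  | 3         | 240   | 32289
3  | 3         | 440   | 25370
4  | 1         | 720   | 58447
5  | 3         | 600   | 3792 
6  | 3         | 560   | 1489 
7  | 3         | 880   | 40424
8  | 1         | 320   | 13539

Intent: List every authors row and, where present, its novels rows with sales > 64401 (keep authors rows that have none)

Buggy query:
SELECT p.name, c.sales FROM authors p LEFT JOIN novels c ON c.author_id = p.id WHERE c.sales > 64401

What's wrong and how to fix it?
Bug: A WHERE condition on the right-hand table after LEFT JOIN drops unmatched parents

Fix: Move the right-table condition into the ON clause so unmatched parents are kept

Corrected query:
SELECT p.name, c.sales FROM authors p LEFT JOIN novels c ON c.author_id = p.id AND c.sales > 64401

Result:
name    | sales
--------+------
Orwell  | 68598
Borges  | NULL 
Tolkien | NULL 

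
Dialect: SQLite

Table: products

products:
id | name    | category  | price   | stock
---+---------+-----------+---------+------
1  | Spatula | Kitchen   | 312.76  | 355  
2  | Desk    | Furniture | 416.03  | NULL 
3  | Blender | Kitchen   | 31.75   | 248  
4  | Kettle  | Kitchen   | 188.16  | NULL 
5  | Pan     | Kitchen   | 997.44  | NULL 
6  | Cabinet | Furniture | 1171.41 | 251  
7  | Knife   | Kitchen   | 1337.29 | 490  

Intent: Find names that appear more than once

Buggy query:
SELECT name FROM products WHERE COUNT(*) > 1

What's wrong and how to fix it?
Bug: COUNT(*) is an aggregate and cannot be used in WHERE

Fix: Group first, then use HAVING for the count condition

Corrected query:
SELECT name FROM products GROUP BY name HAVING COUNT(*) > 1

Result:
(no rows)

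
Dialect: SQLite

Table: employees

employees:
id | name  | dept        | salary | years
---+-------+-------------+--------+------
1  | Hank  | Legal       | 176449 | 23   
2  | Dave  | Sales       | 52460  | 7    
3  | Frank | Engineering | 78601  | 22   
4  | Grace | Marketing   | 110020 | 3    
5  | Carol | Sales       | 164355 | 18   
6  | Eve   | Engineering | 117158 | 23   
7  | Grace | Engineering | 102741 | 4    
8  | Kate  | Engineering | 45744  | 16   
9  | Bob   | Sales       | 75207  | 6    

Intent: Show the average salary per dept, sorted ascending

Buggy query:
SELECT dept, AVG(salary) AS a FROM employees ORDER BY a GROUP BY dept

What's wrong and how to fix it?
Bug: ORDER BY appears before GROUP BY; SQL clause order requires GROUP BY first

Fix: Move ORDER BY to the end, after GROUP BY

Corrected query:
SELECT dept, AVG(salary) AS a FROM employees GROUP BY dept ORDER BY a

Result:
dept        | a           
------------+-------------
Engineering | 86061       
Sales       | 97340.666667
Marketing   | 110020      
Legal       | 176449      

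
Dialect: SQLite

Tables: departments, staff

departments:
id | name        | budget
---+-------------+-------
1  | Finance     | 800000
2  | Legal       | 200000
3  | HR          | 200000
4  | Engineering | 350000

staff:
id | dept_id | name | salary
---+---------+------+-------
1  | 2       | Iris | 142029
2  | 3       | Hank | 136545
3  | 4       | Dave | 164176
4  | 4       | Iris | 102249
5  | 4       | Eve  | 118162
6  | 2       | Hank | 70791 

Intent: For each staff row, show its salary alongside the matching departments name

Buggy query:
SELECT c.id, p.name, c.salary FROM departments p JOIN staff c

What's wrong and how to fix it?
Bug: JOIN with no ON clause produces a cartesian product; every staff row pairs with every departments row

Fix: Add ON c.dept_id = p.id to the JOIN

Corrected query:
SELECT c.id, p.name, c.salary FROM departments p JOIN staff c ON c.dept_id = p.id

Result:
id | name        | salary
---+-------------+-------
1  | Legal       | 142029
2  | HR          | 136545
3  | Engineering | 164176
4  | Engineering | 102249
5  | Engineering | 118162
6  | Legal       | 70791 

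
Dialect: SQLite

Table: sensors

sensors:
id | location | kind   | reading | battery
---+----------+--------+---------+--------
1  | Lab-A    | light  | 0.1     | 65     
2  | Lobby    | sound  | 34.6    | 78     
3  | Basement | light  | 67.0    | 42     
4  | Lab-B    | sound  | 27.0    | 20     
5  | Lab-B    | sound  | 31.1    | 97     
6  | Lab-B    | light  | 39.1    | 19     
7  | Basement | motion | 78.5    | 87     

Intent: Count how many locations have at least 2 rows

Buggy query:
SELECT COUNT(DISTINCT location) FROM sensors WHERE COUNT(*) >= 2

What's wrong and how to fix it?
Bug: WHERE filters individual rows, not groups, so a group-level COUNT is invalid there

Fix: Group first with HAVING COUNT(*) >= 2, then COUNT the resulting groups

Corrected query:
SELECT COUNT(*) FROM (SELECT location FROM sensors GROUP BY location HAVING COUNT(*) >= 2)

Result:
COUNT(*)
--------
2       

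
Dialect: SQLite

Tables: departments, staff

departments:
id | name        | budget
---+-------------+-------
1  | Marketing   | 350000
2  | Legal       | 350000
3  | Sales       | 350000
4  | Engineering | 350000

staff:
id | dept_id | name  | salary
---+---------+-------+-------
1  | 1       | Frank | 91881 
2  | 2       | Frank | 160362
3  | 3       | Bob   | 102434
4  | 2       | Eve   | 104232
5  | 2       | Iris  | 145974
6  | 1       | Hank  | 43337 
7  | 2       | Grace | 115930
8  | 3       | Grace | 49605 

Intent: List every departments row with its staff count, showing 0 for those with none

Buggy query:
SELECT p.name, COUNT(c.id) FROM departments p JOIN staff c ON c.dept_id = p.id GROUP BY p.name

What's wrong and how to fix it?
Bug: An inner join excludes parents with zero children

Fix: Switch to LEFT JOIN to retain unmatched parent rows

Corrected query:
SELECT p.name, COUNT(c.id) FROM departments p LEFT JOIN staff c ON c.dept_id = p.id GROUP BY p.name

Result:
name        | COUNT(c.id)
------------+------------
Engineering | 0          
Legal       | 4          
Marketing   | 2          
Sales       | 2          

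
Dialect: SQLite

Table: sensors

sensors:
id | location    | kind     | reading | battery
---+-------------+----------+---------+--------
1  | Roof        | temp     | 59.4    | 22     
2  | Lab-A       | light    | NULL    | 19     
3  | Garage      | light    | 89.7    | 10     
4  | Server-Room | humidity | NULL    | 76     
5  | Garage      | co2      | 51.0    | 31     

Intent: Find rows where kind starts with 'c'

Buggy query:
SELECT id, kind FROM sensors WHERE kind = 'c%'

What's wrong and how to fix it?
Bug: Wildcards only work with LIKE; '=' treats '%' as a literal character

Fix: Replace '=' with LIKE so 'c%' is treated as a pattern

Corrected query:
SELECT id, kind FROM sensors WHERE kind LIKE 'c%'

Result:
id | kind
---+-----
5  | co2 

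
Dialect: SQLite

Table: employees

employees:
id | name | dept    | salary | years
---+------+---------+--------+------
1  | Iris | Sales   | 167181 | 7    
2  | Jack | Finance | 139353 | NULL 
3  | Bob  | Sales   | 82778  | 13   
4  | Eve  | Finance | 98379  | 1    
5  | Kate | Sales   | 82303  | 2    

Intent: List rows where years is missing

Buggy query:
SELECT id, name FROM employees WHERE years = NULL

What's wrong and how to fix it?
Bug: '= NULL' is always unknown in SQL three-valued logic, so no rows match

Fix: Use IS NULL to test for NULL

Corrected query:
SELECT id, name FROM employees WHERE years IS NULL

Result:
id | name
---+-----
2  | Jack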